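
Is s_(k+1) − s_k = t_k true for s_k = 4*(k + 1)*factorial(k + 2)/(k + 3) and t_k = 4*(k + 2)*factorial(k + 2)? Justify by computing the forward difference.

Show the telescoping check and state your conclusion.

Invalid: residual -8*(k**2 + 5*k + 5)*factorial(k + 2)/((k + 3)*(k + 4)) ≠ 0.

s_(k+1) = 4*(k + 2)*factorial(k + 3)/(k + 4)
s_(k+1) − s_k = 4*(k**3 + 7*k**2 + 16*k + 14)*factorial(k + 2)/((k + 3)*(k + 4))
(s_(k+1) − s_k) − t_k = -8*(k**2 + 5*k + 5)*factorial(k + 2)/((k + 3)*(k + 4))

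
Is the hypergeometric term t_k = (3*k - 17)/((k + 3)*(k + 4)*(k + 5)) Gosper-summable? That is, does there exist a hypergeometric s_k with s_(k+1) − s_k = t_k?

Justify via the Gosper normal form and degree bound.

r(k) = (k + 3)*(3*k - 14)/((k + 6)*(3*k - 17)) after simplifying.
A = k + 3, B = k + 6, C = k - 17/3.
Key eq: (k + 3)·f(k+1) = (k + 5)·f(k) + (k - 17/3).
From deg A=1, deg B=1, deg C=1: d=2.
Coefficient equations give f(k) = -k*(k + 16)/9.
Certificate R = B(k−1)f/C = -k*(k + 5)*(k + 16)/(3*(3*k - 17)) gives s_k = k*(-k - 16)/(3*(k + 3)*(k + 4)).
Check: Δs_k = (3*k - 17)/(k**3 + 12*k**2 + 47*k + 60). ✓

Yes. s_k = k*(-k - 16)/(3*(k + 3)*(k + 4)).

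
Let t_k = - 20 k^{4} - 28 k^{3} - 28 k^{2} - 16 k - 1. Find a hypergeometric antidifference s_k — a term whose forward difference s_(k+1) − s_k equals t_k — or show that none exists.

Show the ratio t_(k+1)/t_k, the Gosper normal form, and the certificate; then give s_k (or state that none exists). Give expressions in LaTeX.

s_k = k \left(- 4 k^{4} + 3 k^{3} - 2 k^{2} - k + 3\right)

Compute t_(k+1)/t_k: get (20*k**4 + 108*k**3 + 232*k**2 + 236*k + 93)/(20*k**4 + 28*k**3 + 28*k**2 + 16*k + 1).
Factor: A=1; B=1; C=k**4 + 7*k**3/5 + 7*k**2/5 + 4*k/5 + 1/20.
Set up (1)·f(k+1) − (1)·f(k) − (k**4 + 7*k**3/5 + 7*k**2/5 + 4*k/5 + 1/20) = 0.
Bound: deg f ≤ 5.
Solving with deg f ≤ 5: f(k) = k*(4*k**4 - 3*k**3 + 2*k**2 + k - 3)/20.
Then R = B(k−1)f/C = k*(4*k**4 - 3*k**3 + 2*k**2 + k - 3)/(20*k**4 + 28*k**3 + 28*k**2 + 16*k + 1), so s_k = R(k)·t_k = k*(-4*k**4 + 3*k**3 - 2*k**2 - k + 3).
s_(k+1) − s_k = -20*k**4 - 28*k**3 - 28*k**2 - 16*k - 1 = t_k.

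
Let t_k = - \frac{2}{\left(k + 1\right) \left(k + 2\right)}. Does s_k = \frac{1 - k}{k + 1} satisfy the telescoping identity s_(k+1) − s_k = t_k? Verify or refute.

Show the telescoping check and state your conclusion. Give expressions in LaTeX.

s_(k+1) = -k/(k + 2)
s_(k+1) − s_k = -2/(k**2 + 3*k + 2)
(s_(k+1) − s_k) − t_k = 0

valid; difference matches t_k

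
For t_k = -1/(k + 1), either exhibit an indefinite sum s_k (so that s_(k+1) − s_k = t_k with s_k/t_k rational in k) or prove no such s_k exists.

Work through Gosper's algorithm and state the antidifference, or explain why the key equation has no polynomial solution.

Step 1: r(k) = (k + 1)/(k + 2).
Normal form (A,B,C) = (k + 1, k + 2, 1).
Need (k + 1)·f(k+1) − (k + 1)·f(k) = 1.
Degrees (1,1,0) ⇒ d ≤ 0.
Write f(k) = c0. Then LHS − RHS = -1, requiring -1 = 0: contradictory. No certificate.

none — t_k is not Gosper-summable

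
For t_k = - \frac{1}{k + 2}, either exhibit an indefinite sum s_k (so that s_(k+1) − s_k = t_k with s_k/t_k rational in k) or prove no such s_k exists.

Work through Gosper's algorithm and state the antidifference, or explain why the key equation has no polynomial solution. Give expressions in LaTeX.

Compute t_(k+1)/t_k: get (k + 2)/(k + 3).
Take A(k)=k + 2, B(k)=k + 3, C(k)=1.
Need (k + 2)·f(k+1) − (k + 2)·f(k) = 1.
d = 0 from the (1,1,0) case.
Put f(k) = c0: A·f(k+1) − B(k−1)·f(k) − C = -1; need -1 = 0 — inconsistent ⇒ no f, not summable.

none — t_k is not Gosper-summable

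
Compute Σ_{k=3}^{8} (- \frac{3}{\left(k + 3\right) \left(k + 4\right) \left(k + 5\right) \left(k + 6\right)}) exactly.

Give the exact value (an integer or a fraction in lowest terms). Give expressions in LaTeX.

Step 1: r(k) = (k + 3)/(k + 7).
Gosper form: A/B · C(k+1)/C(k) with A=k + 3, B=k + 7, C=1.
Need (k + 3)·f(k+1) − (k + 6)·f(k) = 1.
d = 3 from the (1,1,0) case.
Solving with deg f ≤ 3: f(k) = k*(k**2 + 12*k + 47)/180.
So s_k = (B(k−1)f/C)·t_k = (k*(k + 6)*(k**2 + 12*k + 47)/180)·t_k = k*(-k**2 - 12*k - 47)/(60*(k + 3)*(k + 4)*(k + 5)).
Check: Δs_k = -3/(k**4 + 18*k**3 + 119*k**2 + 342*k + 360). ✓
Sum = s_(9) − s_(3); s_(9) = -59/3640, s_(3) = -23/1680 ⇒ -11/4368.

Σ = -11/4368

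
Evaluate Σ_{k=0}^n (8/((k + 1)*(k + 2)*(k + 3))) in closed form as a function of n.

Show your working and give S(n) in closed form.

Compute t_(k+1)/t_k: get (k + 1)/(k + 4).
So A=k + 1 and B=k + 4, with C=1.
Key eq: (k + 1)·f(k+1) = (k + 3)·f(k) + (1).
From deg A=1, deg B=1, deg C=0: d=2.
Solve for f: f(k) = k*(k + 3)/4 (degree 2 ≤ 2).
Certificate R = B(k−1)f/C = k*(k + 3)**2/4 gives s_k = 2*k*(k + 3)/((k + 1)*(k + 2)).
Check: Δs_k = 8/(k**3 + 6*k**2 + 11*k + 6). ✓
Telescope: S(n) = s_(n+1) − s_(0) = 2*(n**2 + 5*n + 4)/(n**2 + 5*n + 6) − (0) = 2*(n**2 + 5*n + 4)/(n**2 + 5*n + 6).

S(n) = 2*(n**2 + 5*n + 4)/(n**2 + 5*n + 6)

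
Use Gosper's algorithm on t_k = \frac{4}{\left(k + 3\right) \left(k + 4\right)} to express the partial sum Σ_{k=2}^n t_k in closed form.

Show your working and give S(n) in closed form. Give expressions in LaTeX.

S(n) = \frac{4 \left(n - 1\right)}{5 \left(n + 4\right)}

r(k) = (k + 3)/(k + 5) after simplifying.
A = k + 3, B = k + 5, C = 1.
Set up (k + 3)·f(k+1) − (k + 4)·f(k) − (1) = 0.
deg f ≤ 1 (via 1,1,0).
Solve for f: f(k) = k/3 (degree 1 ≤ 1).
Then R = B(k−1)f/C = k*(k + 4)/3, so s_k = R(k)·t_k = 4*k/(3*(k + 3)).
s_(k+1) − s_k = 4/(k**2 + 7*k + 12) = t_k.
s_(n+1) = 4*(n + 1)/(3*(n + 4)) and s_(2) = 8/15, so S(n) = 4*(n - 1)/(5*(n + 4)).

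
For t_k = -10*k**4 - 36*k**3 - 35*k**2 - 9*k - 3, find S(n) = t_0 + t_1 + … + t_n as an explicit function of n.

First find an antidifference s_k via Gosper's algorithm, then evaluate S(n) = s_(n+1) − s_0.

S(n) = -2*n**5 - 14*n**4 - 33*n**3 - 31*n**2 - 13*n - 3

t_(k+1)/t_k = (10*k**4 + 76*k**3 + 203*k**2 + 227*k + 93)/(10*k**4 + 36*k**3 + 35*k**2 + 9*k + 3).
Factor: A=1; B=1; C=k**4 + 18*k**3/5 + 7*k**2/2 + 9*k/10 + 3/10.
f must satisfy (1)·f(k+1) − (1)·f(k) = k**4 + 18*k**3/5 + 7*k**2/2 + 9*k/10 + 3/10.
deg f ≤ 5 (via 0,0,4).
Match coefficients ⇒ f(k) = k*(k + 2)*(2*k**3 - 3*k + 2)/10.
Get s_k = R·t_k = k*(-2*k**4 - 4*k**3 + 3*k**2 + 4*k - 4) with R(k) = B(k−1)f(k)/C(k) = k*(k + 2)*(2*k**3 - 3*k + 2)/(10*k**4 + 36*k**3 + 35*k**2 + 9*k + 3).
Verify: -10*k**4 - 36*k**3 - 35*k**2 - 9*k - 3 matches t_k.
Σ_(k=0)^n t_k = s_(n+1) − s_(0) = (-2*n**5 - 14*n**4 - 33*n**3 - 31*n**2 - 13*n - 3) − (0), i.e. -2*n**5 - 14*n**4 - 33*n**3 - 31*n**2 - 13*n - 3.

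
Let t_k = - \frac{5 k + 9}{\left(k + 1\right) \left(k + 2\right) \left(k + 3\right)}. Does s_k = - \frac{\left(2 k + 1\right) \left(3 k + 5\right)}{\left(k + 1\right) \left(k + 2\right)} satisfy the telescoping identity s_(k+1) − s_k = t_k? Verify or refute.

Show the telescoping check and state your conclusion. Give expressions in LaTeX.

s_(k+1) = -(2*k + 3)*(3*k + 8)/((k + 2)*(k + 3))
s_(k+1) − s_k = (-5*k - 9)/(k**3 + 6*k**2 + 11*k + 6)
(s_(k+1) − s_k) − t_k = 0

valid; difference matches t_k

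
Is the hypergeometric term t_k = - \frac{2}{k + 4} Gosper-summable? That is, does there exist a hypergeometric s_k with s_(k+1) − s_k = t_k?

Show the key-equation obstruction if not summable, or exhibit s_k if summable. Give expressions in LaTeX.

No — the linear system for f has no solution.

Ratio r(k) = (k + 4)/(k + 5).
Take A(k)=k + 4, B(k)=k + 5, C(k)=1.
f must satisfy (k + 4)·f(k+1) − (k + 4)·f(k) = 1.
From deg A=1, deg B=1, deg C=0: d=0.
Put f(k) = c0: A·f(k+1) − B(k−1)·f(k) − C = -1; need -1 = 0 — inconsistent ⇒ no f, not summable.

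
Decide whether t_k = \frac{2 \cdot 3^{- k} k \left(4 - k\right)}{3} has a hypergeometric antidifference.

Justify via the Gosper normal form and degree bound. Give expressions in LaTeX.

Yes. s_k = 3^{- k} \left(k^{2} - 3 k - 1\right).

r(k) = (k - 3)*(k + 1)/(3*k*(k - 4)) after simplifying.
Normal form (A,B,C) = (1/3, 1, k**2 - 4*k).
Set up (1/3)·f(k+1) − (1)·f(k) − (k**2 - 4*k) = 0.
d = 2 from the (0,0,2) case.
A polynomial solution: f(k) = -3*(k**2 - 3*k - 1)/2.
Certificate R = B(k−1)f/C = -3*(k**2 - 3*k - 1)/(2*k*(k - 4)) gives s_k = (k**2 - 3*k - 1)/3**k.
s_(k+1) − s_k = 2*k*(4 - k)/(3*3**k) = t_k.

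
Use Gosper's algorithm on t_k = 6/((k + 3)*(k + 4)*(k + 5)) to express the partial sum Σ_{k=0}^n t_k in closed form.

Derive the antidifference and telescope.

S(n) = (n**2 + 9*n + 8)/(4*(n**2 + 9*n + 20))

Compute t_(k+1)/t_k: get (k + 3)/(k + 6).
So A=k + 3 and B=k + 6, with C=1.
Need (k + 3)·f(k+1) − (k + 5)·f(k) = 1.
Bound: deg f ≤ 2.
Solve for f: f(k) = k*(k + 7)/24 (degree 2 ≤ 2).
R(k) = B(k−1)·f(k)/C(k) = k*(k + 5)*(k + 7)/24; s_k = R·t_k = k*(k + 7)/(4*(k + 3)*(k + 4)).
Δs = 6/(k**3 + 12*k**2 + 47*k + 60), as required.
s_(n+1) = (n**2 + 9*n + 8)/(4*(n**2 + 9*n + 20)) and s_(0) = 0, so S(n) = (n**2 + 9*n + 8)/(4*(n**2 + 9*n + 20)).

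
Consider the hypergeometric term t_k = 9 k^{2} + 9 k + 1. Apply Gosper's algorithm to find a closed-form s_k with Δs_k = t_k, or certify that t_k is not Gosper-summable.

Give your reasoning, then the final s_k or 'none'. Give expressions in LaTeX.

s_k = k \left(3 k^{2} - 2\right)

Ratio r(k) = (9*k**2 + 27*k + 19)/(9*k**2 + 9*k + 1).
Normal form (A,B,C) = (1, 1, k**2 + k + 1/9).
Key eq: (1)·f(k+1) = (1)·f(k) + (k**2 + k + 1/9).
From deg A=0, deg B=0, deg C=2: d=3.
Coefficient equations give f(k) = k*(3*k**2 - 2)/9.
So s_k = (B(k−1)f/C)·t_k = (k*(3*k**2 - 2)/(9*k**2 + 9*k + 1))·t_k = k*(3*k**2 - 2).
Check: Δs_k = 9*k**2 + 9*k + 1. ✓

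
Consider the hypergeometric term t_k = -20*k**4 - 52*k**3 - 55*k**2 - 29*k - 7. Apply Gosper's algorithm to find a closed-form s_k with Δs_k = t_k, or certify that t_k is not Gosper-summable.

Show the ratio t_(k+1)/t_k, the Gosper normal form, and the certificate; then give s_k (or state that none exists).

s_k = -4*k**5 - 3*k**4 + k**3 - k

t_(k+1)/t_k = (20*k**4 + 132*k**3 + 331*k**2 + 375*k + 163)/(20*k**4 + 52*k**3 + 55*k**2 + 29*k + 7).
Take A(k)=1, B(k)=1, C(k)=k**4 + 13*k**3/5 + 11*k**2/4 + 29*k/20 + 7/20.
Solve (1)·f(k+1) − (1)·f(k) = k**4 + 13*k**3/5 + 11*k**2/4 + 29*k/20 + 7/20.
Bound: deg f ≤ 5.
A polynomial solution: f(k) = k*(4*k**4 + 3*k**3 - k**2 + 1)/20.
Get s_k = R·t_k = -4*k**5 - 3*k**4 + k**3 - k with R(k) = B(k−1)f(k)/C(k) = k*(4*k**4 + 3*k**3 - k**2 + 1)/(20*k**4 + 52*k**3 + 55*k**2 + 29*k + 7).
Verify: -20*k**4 - 52*k**3 - 55*k**2 - 29*k - 7 matches t_k.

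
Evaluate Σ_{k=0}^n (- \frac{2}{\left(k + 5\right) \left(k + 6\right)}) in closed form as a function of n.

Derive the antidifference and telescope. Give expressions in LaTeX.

S(n) = \frac{2 \left(- n - 1\right)}{5 \left(n + 6\right)}

t_(k+1)/t_k = (k + 5)/(k + 7).
Normal form (A,B,C) = (k + 5, k + 7, 1).
Key eq: (k + 5)·f(k+1) = (k + 6)·f(k) + (1).
Degrees (1,1,0) ⇒ d ≤ 1.
Match coefficients ⇒ f(k) = k/5.
Then R = B(k−1)f/C = k*(k + 6)/5, so s_k = R(k)·t_k = -2*k/(5*k + 25).
Verify: -2/(k**2 + 11*k + 30) matches t_k.
Telescope: S(n) = s_(n+1) − s_(0) = 2*(-n - 1)/(5*(n + 6)) − (0) = 2*(-n - 1)/(5*(n + 6)).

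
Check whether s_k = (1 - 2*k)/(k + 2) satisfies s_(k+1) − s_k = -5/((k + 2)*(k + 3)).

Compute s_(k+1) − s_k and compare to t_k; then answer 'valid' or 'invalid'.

valid (s_(k+1) − s_k reduces to t_k)

s_(k+1) = (-2*k - 1)/(k + 3)
s_(k+1) − s_k = -5/(k**2 + 5*k + 6)
(s_(k+1) − s_k) − t_k = 0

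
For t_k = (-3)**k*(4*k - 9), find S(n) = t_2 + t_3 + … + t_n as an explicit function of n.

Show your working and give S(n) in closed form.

Compute t_(k+1)/t_k: get 3*(5 - 4*k)/(4*k - 9).
Factor: A=-3; B=1; C=k - 9/4.
Set up (-3)·f(k+1) − (1)·f(k) − (k - 9/4) = 0.
d = 1 from the (0,0,1) case.
Solve for f: f(k) = -(k - 3)/4 (degree 1 ≤ 1).
R(k) = B(k−1)·f(k)/C(k) = -(k - 3)/(4*k - 9); s_k = R·t_k = (-3)**k*(3 - k).
Verify: (-3)**k*(4*k - 9) matches t_k.
Telescope: S(n) = s_(n+1) − s_(2) = (-3)**(n + 1)*(2 - n) − (9) = 3*(-3)**n*n - 6*(-3)**n - 9.

S(n) = 3*(-3)**n*n - 6*(-3)**n - 9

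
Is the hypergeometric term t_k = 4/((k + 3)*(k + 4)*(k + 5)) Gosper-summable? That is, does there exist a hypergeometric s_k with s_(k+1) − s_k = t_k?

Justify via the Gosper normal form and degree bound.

Yes. s_k = k*(k + 7)/(6*(k + 3)*(k + 4)).

Compute t_(k+1)/t_k: get (k + 3)/(k + 6).
So A=k + 3 and B=k + 6, with C=1.
f must satisfy (k + 3)·f(k+1) − (k + 5)·f(k) = 1.
From deg A=1, deg B=1, deg C=0: d=2.
Solving with deg f ≤ 2: f(k) = k*(k + 7)/24.
So s_k = (B(k−1)f/C)·t_k = (k*(k + 5)*(k + 7)/24)·t_k = k*(k + 7)/(6*(k + 3)*(k + 4)).
s_(k+1) − s_k = 4/(k**3 + 12*k**2 + 47*k + 60) = t_k.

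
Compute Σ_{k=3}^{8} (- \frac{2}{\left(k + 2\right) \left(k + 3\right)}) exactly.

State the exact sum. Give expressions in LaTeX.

Σ = -12/55

Ratio r(k) = (k + 2)/(k + 4).
Gosper form: A/B · C(k+1)/C(k) with A=k + 2, B=k + 4, C=1.
Key eq: (k + 2)·f(k+1) = (k + 3)·f(k) + (1).
deg f ≤ 1 (via 1,1,0).
Coefficient equations give f(k) = k/2.
R(k) = B(k−1)·f(k)/C(k) = k*(k + 3)/2; s_k = R·t_k = -k/(k + 2).
Verify: -2/(k**2 + 5*k + 6) matches t_k.
Sum = s_(9) − s_(3); s_(9) = -9/11, s_(3) = -3/5 ⇒ -12/55.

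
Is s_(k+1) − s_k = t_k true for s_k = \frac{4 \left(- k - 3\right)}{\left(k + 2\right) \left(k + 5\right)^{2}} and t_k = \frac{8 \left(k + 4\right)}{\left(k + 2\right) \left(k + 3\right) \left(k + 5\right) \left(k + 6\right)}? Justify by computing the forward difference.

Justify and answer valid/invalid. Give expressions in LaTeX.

s_(k+1) = 4*(-k - 4)/((k + 3)*(k + 6)**2)
s_(k+1) − s_k = 4*(-(k + 2)*(k + 4)*(k + 5)**2 + (k + 3)**2*(k + 6)**2)/((k + 2)*(k + 3)*(k + 5)**2*(k + 6)**2)
(s_(k+1) − s_k) − t_k = 8*(-3*k**2 - 27*k - 58)/(k**6 + 27*k**5 + 297*k**4 + 1697*k**3 + 5286*k**2 + 8460*k + 5400)

Invalid: residual \frac{8 \left(- 3 k^{2} - 27 k - 58\right)}{k^{6} + 27 k^{5} + 297 k^{4} + 1697 k^{3} + 5286 k^{2} + 8460 k + 5400} ≠ 0.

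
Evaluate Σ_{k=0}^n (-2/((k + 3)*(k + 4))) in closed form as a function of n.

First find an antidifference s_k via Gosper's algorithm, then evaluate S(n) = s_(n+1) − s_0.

The ratio is (k + 3)/(k + 5).
So A=k + 3 and B=k + 5, with C=1.
f must satisfy (k + 3)·f(k+1) − (k + 4)·f(k) = 1.
d = 1 from the (1,1,0) case.
Solving with deg f ≤ 1: f(k) = k/3.
So s_k = (B(k−1)f/C)·t_k = (k*(k + 4)/3)·t_k = -2*k/(3*k + 9).
Verify: -2/(k**2 + 7*k + 12) matches t_k.
s_(n+1) = 2*(-n - 1)/(3*(n + 4)) and s_(0) = 0, so S(n) = 2*(-n - 1)/(3*(n + 4)).

S(n) = 2*(-n - 1)/(3*(n + 4))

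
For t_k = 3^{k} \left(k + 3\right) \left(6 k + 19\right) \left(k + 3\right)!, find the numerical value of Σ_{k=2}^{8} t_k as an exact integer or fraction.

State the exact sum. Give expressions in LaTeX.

Ratio r(k) = (k + 4)**2*(18*k + 75)/((k + 3)*(6*k + 19)).
So A=3*k + 12 and B=1, with C=k**2 + 37*k/6 + 19/2.
f must satisfy (3*k + 12)·f(k+1) − (1)·f(k) = k**2 + 37*k/6 + 19/2.
Degrees (1,0,2) ⇒ d ≤ 1.
Solving with deg f ≤ 1: f(k) = (2*k + 3)/6.
So s_k = (B(k−1)f/C)·t_k = ((2*k + 3)/((k + 3)*(6*k + 19)))·t_k = 3**k*(2*k + 3)*factorial(k + 3).
s_(k+1) − s_k = 3**k*(k + 3)*(6*k + 19)*factorial(k + 3) = t_k.
Σ_(k=2)^(8) t_k = s_(9) − s_(2) = 197991958348800 − (7560) = 197991958341240.

Σ = 197991958341240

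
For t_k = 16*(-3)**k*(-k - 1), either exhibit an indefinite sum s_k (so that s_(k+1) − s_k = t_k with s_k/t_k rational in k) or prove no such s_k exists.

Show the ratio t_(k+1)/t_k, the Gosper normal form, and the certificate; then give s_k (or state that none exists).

s_k = (-3)**k*(4*k + 1)

Ratio r(k) = 3*(-k - 2)/(k + 1).
Gosper form: A/B · C(k+1)/C(k) with A=-3, B=1, C=k + 1.
Set up (-3)·f(k+1) − (1)·f(k) − (k + 1) = 0.
deg f ≤ 1 (via 0,0,1).
Solving with deg f ≤ 1: f(k) = -(4*k + 1)/16.
So s_k = (B(k−1)f/C)·t_k = (-(4*k + 1)/(16*(k + 1)))·t_k = (-3)**k*(4*k + 1).
Δs = 16*(-3)**k*(-k - 1), as required.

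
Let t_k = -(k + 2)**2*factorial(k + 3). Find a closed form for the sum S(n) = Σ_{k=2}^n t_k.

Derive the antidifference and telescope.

Step 1: r(k) = (k + 3)**2*(k + 4)/(k + 2)**2.
Normal form (A,B,C) = (k + 4, 1, k**2 + 4*k + 4).
Need (k + 4)·f(k+1) − (1)·f(k) = k**2 + 4*k + 4.
Bound: deg f ≤ 1.
Match coefficients ⇒ f(k) = k.
So s_k = (B(k−1)f/C)·t_k = (k/(k + 2)**2)·t_k = -k*factorial(k + 3).
Δs = -(k + 2)**2*factorial(k + 3), as required.
s_(n+1) = -(n + 1)*factorial(n + 4) and s_(2) = -240, so S(n) = -n*factorial(n + 4) - factorial(n + 4) + 240.

S(n) = -n*factorial(n + 4) - factorial(n + 4) + 240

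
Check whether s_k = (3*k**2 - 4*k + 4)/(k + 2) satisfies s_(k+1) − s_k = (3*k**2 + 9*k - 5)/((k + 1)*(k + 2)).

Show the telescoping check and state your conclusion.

Invalid: residual (9 - 13*k)/(k**3 + 6*k**2 + 11*k + 6) ≠ 0.

s_(k+1) = (-4*k + 3*(k + 1)**2)/(k + 3)
s_(k+1) − s_k = 3*(k**2 + 5*k - 2)/(k**2 + 5*k + 6)
(s_(k+1) − s_k) − t_k = (9 - 13*k)/(k**3 + 6*k**2 + 11*k + 6)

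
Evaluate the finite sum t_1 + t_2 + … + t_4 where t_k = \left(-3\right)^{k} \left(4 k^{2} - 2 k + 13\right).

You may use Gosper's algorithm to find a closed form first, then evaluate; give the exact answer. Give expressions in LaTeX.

The ratio is 3*(2*k - 4*(k + 1)**2 - 11)/(4*k**2 - 2*k + 13).
Gosper form: A/B · C(k+1)/C(k) with A=-3, B=1, C=k**2 - k/2 + 13/4.
Need (-3)·f(k+1) − (1)·f(k) = k**2 - k/2 + 13/4.
d = 2 from the (0,0,2) case.
Match coefficients ⇒ f(k) = -(k**2 - 2*k + 4)/4.
So s_k = (B(k−1)f/C)·t_k = (-(k**2 - 2*k + 4)/(4*k**2 - 2*k + 13))·t_k = (-3)**k*(-k**2 + 2*k - 4).
Check: Δs_k = (-3)**k*(4*k**2 - 2*k + 13). ✓
Σ_(k=1)^(4) t_k = s_(5) − s_(1) = 4617 − (9) = 4608.

Σ = 4608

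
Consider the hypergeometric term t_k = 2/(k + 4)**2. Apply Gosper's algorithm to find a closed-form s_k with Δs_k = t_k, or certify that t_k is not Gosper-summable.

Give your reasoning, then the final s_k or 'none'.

none (Gosper's algorithm certifies no s_k)

Step 1: r(k) = (k + 4)**2/(k + 5)**2.
Gosper form: A/B · C(k+1)/C(k) with A=k**2 + 8*k + 16, B=k**2 + 10*k + 25, C=1.
Set up (k**2 + 8*k + 16)·f(k+1) − (k**2 + 8*k + 16)·f(k) − (1) = 0.
Bound: deg f ≤ 0.
Generic f = c0 gives residual -1; -1 = 0 cannot hold, so t_k is not Gosper-summable.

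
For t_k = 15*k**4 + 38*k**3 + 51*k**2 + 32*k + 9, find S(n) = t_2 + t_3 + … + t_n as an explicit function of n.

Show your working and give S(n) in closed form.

r(k) = (15*k**4 + 98*k**3 + 255*k**2 + 308*k + 145)/(15*k**4 + 38*k**3 + 51*k**2 + 32*k + 9) after simplifying.
Gosper form: A/B · C(k+1)/C(k) with A=1, B=1, C=k**4 + 38*k**3/15 + 17*k**2/5 + 32*k/15 + 3/5.
Set up (1)·f(k+1) − (1)·f(k) − (k**4 + 38*k**3/15 + 17*k**2/5 + 32*k/15 + 3/5) = 0.
Degrees (0,0,4) ⇒ d ≤ 5.
Solve for f: f(k) = k*(k**2 + k + 1)*(3*k**2 - k + 1)/15 (degree 5 ≤ 5).
R(k) = B(k−1)·f(k)/C(k) = k*(k**2 + k + 1)*(3*k**2 - k + 1)/(15*k**4 + 38*k**3 + 51*k**2 + 32*k + 9); s_k = R·t_k = 3*k**5 + 2*k**4 + 3*k**3 + k.
Check: Δs_k = 15*k**4 + 38*k**3 + 51*k**2 + 32*k + 9. ✓
s_(n+1) = 3*n**5 + 17*n**4 + 41*n**3 + 51*n**2 + 33*n + 9 and s_(2) = 154, so S(n) = 3*n**5 + 17*n**4 + 41*n**3 + 51*n**2 + 33*n - 145.

S(n) = 3*n**5 + 17*n**4 + 41*n**3 + 51*n**2 + 33*n - 145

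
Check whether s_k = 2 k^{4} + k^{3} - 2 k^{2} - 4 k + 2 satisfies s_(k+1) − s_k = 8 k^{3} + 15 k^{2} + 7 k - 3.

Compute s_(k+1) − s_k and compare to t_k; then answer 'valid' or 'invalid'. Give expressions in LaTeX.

s_(k+1) = 2*k**4 + 9*k**3 + 13*k**2 + 3*k - 1
s_(k+1) − s_k = 8*k**3 + 15*k**2 + 7*k - 3
(s_(k+1) − s_k) − t_k = 0

valid (s_(k+1) − s_k reduces to t_k)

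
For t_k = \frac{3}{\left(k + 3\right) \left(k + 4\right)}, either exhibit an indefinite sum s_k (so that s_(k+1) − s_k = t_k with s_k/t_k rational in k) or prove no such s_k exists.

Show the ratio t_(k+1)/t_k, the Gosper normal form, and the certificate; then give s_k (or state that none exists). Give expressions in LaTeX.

s_k = \frac{k}{k + 3}

t_(k+1)/t_k = (k + 3)/(k + 5).
Normal form (A,B,C) = (k + 3, k + 5, 1).
f must satisfy (k + 3)·f(k+1) − (k + 4)·f(k) = 1.
Bound: deg f ≤ 1.
Coefficient equations give f(k) = k/3.
Certificate R = B(k−1)f/C = k*(k + 4)/3 gives s_k = k/(k + 3).
Check: Δs_k = 3/(k**2 + 7*k + 12). ✓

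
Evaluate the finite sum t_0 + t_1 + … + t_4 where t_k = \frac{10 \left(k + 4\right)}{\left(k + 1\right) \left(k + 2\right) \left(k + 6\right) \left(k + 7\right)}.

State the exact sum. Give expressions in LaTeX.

Σ = 25/33

Step 1: r(k) = (k + 1)*(k + 5)*(k + 6)/((k + 3)*(k + 4)*(k + 8)).
A = k + 1, B = k + 8, C = k**4 + 16*k**3 + 95*k**2 + 248*k + 240.
Solve (k + 1)·f(k+1) − (k + 7)·f(k) = k**4 + 16*k**3 + 95*k**2 + 248*k + 240.
d = 6 from the (1,1,4) case.
Match coefficients ⇒ f(k) = k*(k + 2)*(k + 3)*(k + 4)*(k + 5)*(k + 7)/12.
So s_k = (B(k−1)f/C)·t_k = (k*(k + 2)*(k + 7)**2/(12*(k + 4)))·t_k = 5*k*(k + 7)/(6*(k**2 + 7*k + 6)).
Verify: 10*(k + 4)/(k**4 + 16*k**3 + 83*k**2 + 152*k + 84) matches t_k.
Sum = s_(5) − s_(0); s_(5) = 25/33, s_(0) = 0 ⇒ 25/33.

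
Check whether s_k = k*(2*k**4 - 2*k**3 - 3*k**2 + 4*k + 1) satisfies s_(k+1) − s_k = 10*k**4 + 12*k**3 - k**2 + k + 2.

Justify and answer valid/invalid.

s_(k+1) = 2*k**5 + 8*k**4 + 9*k**3 + 3*k**2 + 2*k + 2
s_(k+1) − s_k = 10*k**4 + 12*k**3 - k**2 + k + 2
(s_(k+1) − s_k) − t_k = 0

Valid — Δs_k = t_k.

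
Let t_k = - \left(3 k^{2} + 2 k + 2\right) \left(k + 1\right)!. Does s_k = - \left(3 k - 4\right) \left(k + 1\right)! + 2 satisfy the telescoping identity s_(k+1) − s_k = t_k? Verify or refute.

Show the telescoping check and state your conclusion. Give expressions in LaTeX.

s_(k+1) = -(3*k - 1)*factorial(k + 2) + 2
s_(k+1) − s_k = -(3*k**2 + 2*k + 2)*factorial(k + 1)
(s_(k+1) − s_k) − t_k = 0

valid (s_(k+1) − s_k reduces to t_k)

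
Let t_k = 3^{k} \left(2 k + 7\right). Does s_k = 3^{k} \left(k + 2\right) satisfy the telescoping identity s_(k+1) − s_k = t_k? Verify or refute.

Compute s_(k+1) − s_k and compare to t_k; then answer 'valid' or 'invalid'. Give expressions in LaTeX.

Valid: the claim telescopes to t_k.

s_(k+1) = 3**(k + 1)*(k + 3)
s_(k+1) − s_k = 3**k*(2*k + 7)
(s_(k+1) − s_k) − t_k = 0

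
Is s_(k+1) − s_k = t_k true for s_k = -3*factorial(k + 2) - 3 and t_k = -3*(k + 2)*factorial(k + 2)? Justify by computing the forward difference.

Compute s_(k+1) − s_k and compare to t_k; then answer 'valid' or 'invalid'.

s_(k+1) = -3*factorial(k + 3) - 3
s_(k+1) − s_k = -3*(k + 2)*factorial(k + 2)
(s_(k+1) − s_k) − t_k = 0

valid; difference matches t_k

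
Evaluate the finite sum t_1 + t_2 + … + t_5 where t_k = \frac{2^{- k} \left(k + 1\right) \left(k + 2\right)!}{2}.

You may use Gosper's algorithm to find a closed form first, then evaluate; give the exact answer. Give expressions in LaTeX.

Σ = 627

Ratio r(k) = (k + 2)*(k + 3)/(2*(k + 1)).
So A=k/2 + 3/2 and B=1, with C=k + 1.
Key eq: (k/2 + 3/2)·f(k+1) = (1)·f(k) + (k + 1).
From deg A=1, deg B=0, deg C=1: d=0.
Solve for f: f(k) = 2 (degree 0 ≤ 0).
R(k) = B(k−1)·f(k)/C(k) = 2/(k + 1); s_k = R·t_k = factorial(k + 2)/2**k.
Check: Δs_k = (k + 1)*factorial(k + 2)/(2*2**k). ✓
Σ_(k=1)^(5) t_k = s_(6) − s_(1) = 630 − (3) = 627.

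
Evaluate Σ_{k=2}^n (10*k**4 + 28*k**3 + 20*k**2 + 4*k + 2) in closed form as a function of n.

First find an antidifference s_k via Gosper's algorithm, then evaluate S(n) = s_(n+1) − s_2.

S(n) = 2*n**5 + 12*n**4 + 24*n**3 + 19*n**2 + 7*n - 64

Ratio r(k) = (5*k**4 + 34*k**3 + 82*k**2 + 84*k + 32)/(5*k**4 + 14*k**3 + 10*k**2 + 2*k + 1).
So A=1 and B=1, with C=k**4 + 14*k**3/5 + 2*k**2 + 2*k/5 + 1/5.
Solve (1)·f(k+1) − (1)·f(k) = k**4 + 14*k**3/5 + 2*k**2 + 2*k/5 + 1/5.
deg f ≤ 5 (via 0,0,4).
Coefficient equations give f(k) = k*(k + 1)*(2*k**3 - 4*k + 3)/10.
So s_k = (B(k−1)f/C)·t_k = (k*(2*k**3 - 4*k + 3)/(2*(5*k**3 + 9*k**2 + k + 1)))·t_k = k*(2*k**4 + 2*k**3 - 4*k**2 - k + 3).
Verify: 10*k**4 + 28*k**3 + 20*k**2 + 4*k + 2 matches t_k.
Telescope: S(n) = s_(n+1) − s_(2) = 2*n**5 + 12*n**4 + 24*n**3 + 19*n**2 + 7*n + 2 − (66) = 2*n**5 + 12*n**4 + 24*n**3 + 19*n**2 + 7*n - 64.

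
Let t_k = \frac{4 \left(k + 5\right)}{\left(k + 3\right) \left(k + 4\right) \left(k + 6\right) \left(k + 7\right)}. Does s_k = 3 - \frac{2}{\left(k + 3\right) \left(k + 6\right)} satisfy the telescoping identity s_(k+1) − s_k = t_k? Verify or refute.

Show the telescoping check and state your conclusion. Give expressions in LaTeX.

s_(k+1) = 3 - 2/((k + 4)*(k + 7))
s_(k+1) − s_k = 4*(k + 5)/(k**4 + 20*k**3 + 145*k**2 + 450*k + 504)
(s_(k+1) − s_k) − t_k = 0

Valid — Δs_k = t_k.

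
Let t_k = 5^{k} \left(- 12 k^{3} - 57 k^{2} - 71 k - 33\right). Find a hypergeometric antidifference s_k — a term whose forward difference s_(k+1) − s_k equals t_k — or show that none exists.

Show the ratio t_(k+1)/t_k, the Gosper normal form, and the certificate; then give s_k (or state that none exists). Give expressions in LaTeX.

s_k = 5^{k} \left(- 3 k^{3} - 3 k^{2} + k - 2\right)

r(k) = 5*(12*k**3 + 93*k**2 + 221*k + 173)/(12*k**3 + 57*k**2 + 71*k + 33) after simplifying.
Factor: A=5; B=1; C=k**3 + 19*k**2/4 + 71*k/12 + 11/4.
f must satisfy (5)·f(k+1) − (1)·f(k) = k**3 + 19*k**2/4 + 71*k/12 + 11/4.
deg f ≤ 3 (via 0,0,3).
Coefficient equations give f(k) = (3*k**3 + 3*k**2 - k + 2)/12.
Certificate R = B(k−1)f/C = (3*k**3 + 3*k**2 - k + 2)/(12*k**3 + 57*k**2 + 71*k + 33) gives s_k = 5**k*(-3*k**3 - 3*k**2 + k - 2).
Check: Δs_k = 5**k*(-12*k**3 - 57*k**2 - 71*k - 33). ✓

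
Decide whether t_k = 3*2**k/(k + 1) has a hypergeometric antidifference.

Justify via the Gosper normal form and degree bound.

No — negative degree bound, so no certificate f.

The ratio is 2*(k + 1)/(k + 2).
Normal form (A,B,C) = (2*k + 2, k + 2, 1).
f must satisfy (2*k + 2)·f(k+1) − (k + 1)·f(k) = 1.
deg f ≤ -1 (via 1,1,0).
Negative degree bound (-1): no f exists, t_k not Gosper-summable.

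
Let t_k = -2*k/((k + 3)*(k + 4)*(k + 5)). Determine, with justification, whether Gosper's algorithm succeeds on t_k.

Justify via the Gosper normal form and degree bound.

Yes. s_k = k*(1 - k)/(4*(k + 3)*(k + 4)).

Step 1: r(k) = (k + 1)*(k + 3)/(k*(k + 6)).
Factor: A=k + 3; B=k + 6; C=k.
f must satisfy (k + 3)·f(k+1) − (k + 5)·f(k) = k.
Bound: deg f ≤ 2.
Solve for f: f(k) = k*(k - 1)/8 (degree 2 ≤ 2).
Then R = B(k−1)f/C = (k - 1)*(k + 5)/8, so s_k = R(k)·t_k = k*(1 - k)/(4*(k + 3)*(k + 4)).
Check: Δs_k = -2*k/(k**3 + 12*k**2 + 47*k + 60). ✓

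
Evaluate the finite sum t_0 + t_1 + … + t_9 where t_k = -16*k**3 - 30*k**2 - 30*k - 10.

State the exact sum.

Σ = -42400

r(k) = (8*k**3 + 39*k**2 + 69*k + 43)/(8*k**3 + 15*k**2 + 15*k + 5) after simplifying.
Take A(k)=1, B(k)=1, C(k)=k**3 + 15*k**2/8 + 15*k/8 + 5/8.
f must satisfy (1)·f(k+1) − (1)·f(k) = k**3 + 15*k**2/8 + 15*k/8 + 5/8.
Degrees (0,0,3) ⇒ d ≤ 4.
Match coefficients ⇒ f(k) = k**2*(2*k**2 + k + 2)/8.
So s_k = (B(k−1)f/C)·t_k = (k**2*(2*k**2 + k + 2)/(8*k**3 + 15*k**2 + 15*k + 5))·t_k = 2*k**2*(-2*k**2 - k - 2).
Check: Δs_k = -16*k**3 - 30*k**2 - 30*k - 10. ✓
Sum = s_(10) − s_(0); s_(10) = -42400, s_(0) = 0 ⇒ -42400.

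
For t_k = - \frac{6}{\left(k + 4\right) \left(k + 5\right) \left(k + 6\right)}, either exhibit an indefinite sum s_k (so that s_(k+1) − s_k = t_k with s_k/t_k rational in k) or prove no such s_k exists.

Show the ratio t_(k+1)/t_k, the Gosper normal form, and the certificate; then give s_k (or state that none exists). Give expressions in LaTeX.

Ratio r(k) = (k + 4)/(k + 7).
Normal form (A,B,C) = (k + 4, k + 7, 1).
Solve (k + 4)·f(k+1) − (k + 6)·f(k) = 1.
Degrees (1,1,0) ⇒ d ≤ 2.
Coefficient equations give f(k) = k*(k + 9)/40.
So s_k = (B(k−1)f/C)·t_k = (k*(k + 6)*(k + 9)/40)·t_k = 3*k*(-k - 9)/(20*(k + 4)*(k + 5)).
Verify: -6/(k**3 + 15*k**2 + 74*k + 120) matches t_k.

s_k = \frac{3 k \left(- k - 9\right)}{20 \left(k + 4\right) \left(k + 5\right)}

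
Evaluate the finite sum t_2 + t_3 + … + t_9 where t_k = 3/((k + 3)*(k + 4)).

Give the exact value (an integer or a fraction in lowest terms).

r(k) = (k + 3)/(k + 5) after simplifying.
Factor: A=k + 3; B=k + 5; C=1.
Need (k + 3)·f(k+1) − (k + 4)·f(k) = 1.
d = 1 from the (1,1,0) case.
Coefficient equations give f(k) = k/3.
Certificate R = B(k−1)f/C = k*(k + 4)/3 gives s_k = k/(k + 3).
Verify: 3/(k**2 + 7*k + 12) matches t_k.
Sum = s_(10) − s_(2); s_(10) = 10/13, s_(2) = 2/5 ⇒ 24/65.

Σ = 24/65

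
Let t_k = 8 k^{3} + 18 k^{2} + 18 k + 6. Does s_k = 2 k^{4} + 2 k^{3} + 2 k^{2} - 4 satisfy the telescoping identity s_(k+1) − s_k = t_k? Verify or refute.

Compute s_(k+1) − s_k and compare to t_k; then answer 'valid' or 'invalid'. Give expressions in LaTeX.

valid (s_(k+1) − s_k reduces to t_k)

s_(k+1) = 2*(k + 1)**4 + 2*(k + 1)**3 + 2*(k + 1)**2 - 4
s_(k+1) − s_k = 8*k**3 + 18*k**2 + 18*k + 6
(s_(k+1) − s_k) − t_k = 0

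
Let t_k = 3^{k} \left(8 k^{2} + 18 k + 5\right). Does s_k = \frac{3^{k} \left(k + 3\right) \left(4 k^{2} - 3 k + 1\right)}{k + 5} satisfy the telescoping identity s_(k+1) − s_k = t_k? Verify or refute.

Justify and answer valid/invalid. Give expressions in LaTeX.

s_(k+1) = 3**(k + 1)*(4*k**3 + 21*k**2 + 22*k + 8)/(k + 6)
s_(k+1) − s_k = 3**k*(8*k**4 + 90*k**3 + 335*k**2 + 399*k + 102)/(k**2 + 11*k + 30)
(s_(k+1) − s_k) − t_k = 3**k*(-16*k**3 - 108*k**2 - 196*k - 48)/(k**2 + 11*k + 30)

Invalid: residual \frac{3^{k} \left(- 16 k^{3} - 108 k^{2} - 196 k - 48\right)}{k^{2} + 11 k + 30} ≠ 0.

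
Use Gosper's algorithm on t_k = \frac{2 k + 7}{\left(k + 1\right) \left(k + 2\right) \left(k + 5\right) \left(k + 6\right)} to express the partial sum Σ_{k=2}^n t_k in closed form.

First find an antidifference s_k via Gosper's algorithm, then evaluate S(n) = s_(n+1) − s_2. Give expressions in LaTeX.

S(n) = \frac{n^{2} + 8 n - 9}{21 \left(n^{2} + 8 n + 12\right)}

r(k) = (k + 1)*(k + 5)*(2*k + 9)/((k + 3)*(k + 7)*(2*k + 7)) after simplifying.
Normal form (A,B,C) = (k + 1, k + 7, k**3 + 21*k**2/2 + 73*k/2 + 42).
f must satisfy (k + 1)·f(k+1) − (k + 6)·f(k) = k**3 + 21*k**2/2 + 73*k/2 + 42.
Bound: deg f ≤ 5.
Solve for f: f(k) = k*(k + 2)*(k + 3)*(k + 4)*(k + 6)/10 (degree 5 ≤ 5).
Certificate R = B(k−1)f/C = k*(k + 2)*(k + 6)**2/(5*(2*k + 7)) gives s_k = k*(k + 6)/(5*(k**2 + 6*k + 5)).
Check: Δs_k = (2*k + 7)/(k**4 + 14*k**3 + 65*k**2 + 112*k + 60). ✓
Telescope: S(n) = s_(n+1) − s_(2) = (n**2 + 8*n + 7)/(5*(n**2 + 8*n + 12)) − (16/105) = (n**2 + 8*n - 9)/(21*(n**2 + 8*n + 12)).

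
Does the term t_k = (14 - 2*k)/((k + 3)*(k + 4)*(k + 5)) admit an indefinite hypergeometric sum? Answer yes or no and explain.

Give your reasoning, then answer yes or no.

Yes. s_k = k*(k + 13)/(3*(k + 3)*(k + 4)).

The ratio is (k - 6)*(k + 3)/((k - 7)*(k + 6)).
Take A(k)=k + 3, B(k)=k + 6, C(k)=k - 7.
f must satisfy (k + 3)·f(k+1) − (k + 5)·f(k) = k - 7.
deg f ≤ 2 (via 1,1,1).
Match coefficients ⇒ f(k) = -k*(k + 13)/6.
R(k) = B(k−1)·f(k)/C(k) = -k*(k + 5)*(k + 13)/(6*(k - 7)); s_k = R·t_k = k*(k + 13)/(3*(k + 3)*(k + 4)).
s_(k+1) − s_k = 2*(7 - k)/(k**3 + 12*k**2 + 47*k + 60) = t_k.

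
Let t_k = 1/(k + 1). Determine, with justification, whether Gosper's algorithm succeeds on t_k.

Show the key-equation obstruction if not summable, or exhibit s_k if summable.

r(k) = (k + 1)/(k + 2) after simplifying.
Take A(k)=k + 1, B(k)=k + 2, C(k)=1.
Need (k + 1)·f(k+1) − (k + 1)·f(k) = 1.
From deg A=1, deg B=1, deg C=0: d=0.
f = c0 ⇒ A·f(k+1) − B(k−1)·f(k) − C = -1. The system {-1 = 0} is inconsistent; no antidifference.

No — the linear system for f has no solution.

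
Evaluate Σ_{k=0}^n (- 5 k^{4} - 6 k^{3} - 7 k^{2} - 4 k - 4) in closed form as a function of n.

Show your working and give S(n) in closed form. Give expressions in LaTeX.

S(n) = - n^{5} - 4 n^{4} - 7 n^{3} - 7 n^{2} - 7 n - 4

r(k) = (5*k**4 + 26*k**3 + 55*k**2 + 56*k + 26)/(5*k**4 + 6*k**3 + 7*k**2 + 4*k + 4) after simplifying.
Normal form (A,B,C) = (1, 1, k**4 + 6*k**3/5 + 7*k**2/5 + 4*k/5 + 4/5).
f must satisfy (1)·f(k+1) − (1)·f(k) = k**4 + 6*k**3/5 + 7*k**2/5 + 4*k/5 + 4/5.
From deg A=0, deg B=0, deg C=4: d=5.
Match coefficients ⇒ f(k) = k*(k**4 - k**3 + k**2 + 3)/5.
So s_k = (B(k−1)f/C)·t_k = (k*(k**4 - k**3 + k**2 + 3)/(5*k**4 + 6*k**3 + 7*k**2 + 4*k + 4))·t_k = k*(-k**4 + k**3 - k**2 - 3).
Check: Δs_k = -5*k**4 - 6*k**3 - 7*k**2 - 4*k - 4. ✓
Evaluate: s_(n+1) = -n**5 - 4*n**4 - 7*n**3 - 7*n**2 - 7*n - 4; subtract s_(0) = 0 ⇒ S(n) = -n**5 - 4*n**4 - 7*n**3 - 7*n**2 - 7*n - 4.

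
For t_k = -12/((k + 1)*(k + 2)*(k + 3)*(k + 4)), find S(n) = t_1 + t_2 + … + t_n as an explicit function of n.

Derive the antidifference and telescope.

S(n) = n*(-n**2 - 9*n - 26)/(6*(n**3 + 9*n**2 + 26*n + 24))

t_(k+1)/t_k = (k + 1)/(k + 5).
Take A(k)=k + 1, B(k)=k + 5, C(k)=1.
f must satisfy (k + 1)·f(k+1) − (k + 4)·f(k) = 1.
From deg A=1, deg B=1, deg C=0: d=3.
Solving with deg f ≤ 3: f(k) = k*(k**2 + 6*k + 11)/18.
So s_k = (B(k−1)f/C)·t_k = (k*(k + 4)*(k**2 + 6*k + 11)/18)·t_k = 2*k*(-k**2 - 6*k - 11)/(3*(k + 1)*(k + 2)*(k + 3)).
s_(k+1) − s_k = -12/(k**4 + 10*k**3 + 35*k**2 + 50*k + 24) = t_k.
s_(n+1) = 2*(-n**3 - 9*n**2 - 26*n - 18)/(3*(n**3 + 9*n**2 + 26*n + 24)) and s_(1) = -1/2, so S(n) = n*(-n**2 - 9*n - 26)/(6*(n**3 + 9*n**2 + 26*n + 24)).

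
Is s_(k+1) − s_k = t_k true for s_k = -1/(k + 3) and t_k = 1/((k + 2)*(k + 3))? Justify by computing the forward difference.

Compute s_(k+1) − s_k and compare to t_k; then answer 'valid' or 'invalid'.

s_(k+1) = -1/(k + 4)
s_(k+1) − s_k = 1/((k + 3)*(k + 4))
(s_(k+1) − s_k) − t_k = -2/(k**3 + 9*k**2 + 26*k + 24)

Invalid: residual -2/(k**3 + 9*k**2 + 26*k + 24) ≠ 0.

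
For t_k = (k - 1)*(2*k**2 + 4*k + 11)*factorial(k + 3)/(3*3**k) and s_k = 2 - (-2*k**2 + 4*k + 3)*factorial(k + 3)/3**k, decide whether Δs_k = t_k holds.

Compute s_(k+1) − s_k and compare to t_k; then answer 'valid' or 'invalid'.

valid (s_(k+1) − s_k reduces to t_k)

s_(k+1) = -3**(-k - 1)*(4*k - 2*(k + 1)**2 + 7)*factorial(k + 4) + 2
s_(k+1) − s_k = (k - 1)*(2*k**2 + 4*k + 11)*factorial(k + 3)/(3*3**k)
(s_(k+1) − s_k) − t_k = 0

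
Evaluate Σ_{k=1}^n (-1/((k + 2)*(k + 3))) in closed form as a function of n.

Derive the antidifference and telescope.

S(n) = -n/(3*n + 9)

The ratio is (k + 2)/(k + 4).
Normal form (A,B,C) = (k + 2, k + 4, 1).
Need (k + 2)·f(k+1) − (k + 3)·f(k) = 1.
From deg A=1, deg B=1, deg C=0: d=1.
A polynomial solution: f(k) = k/2.
Then R = B(k−1)f/C = k*(k + 3)/2, so s_k = R(k)·t_k = -k/(2*k + 4).
s_(k+1) − s_k = -1/(k**2 + 5*k + 6) = t_k.
s_(n+1) = (-n - 1)/(2*(n + 3)) and s_(1) = -1/6, so S(n) = -n/(3*n + 9).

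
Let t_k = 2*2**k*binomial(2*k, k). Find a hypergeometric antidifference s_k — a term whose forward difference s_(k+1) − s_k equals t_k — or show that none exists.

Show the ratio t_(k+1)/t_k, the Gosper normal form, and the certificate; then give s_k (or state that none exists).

none (Gosper's algorithm certifies no s_k)

The ratio is 4*(2*k + 1)/(k + 1).
Factor: A=8*k + 4; B=k + 1; C=1.
Key eq: (8*k + 4)·f(k+1) = (k)·f(k) + (1).
Degrees (1,1,0) ⇒ d ≤ -1.
Negative degree bound (-1): no f exists, t_k not Gosper-summable.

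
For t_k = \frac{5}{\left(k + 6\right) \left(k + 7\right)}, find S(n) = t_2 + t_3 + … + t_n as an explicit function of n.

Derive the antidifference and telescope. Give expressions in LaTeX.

Compute t_(k+1)/t_k: get (k + 6)/(k + 8).
So A=k + 6 and B=k + 8, with C=1.
Solve (k + 6)·f(k+1) − (k + 7)·f(k) = 1.
Degrees (1,1,0) ⇒ d ≤ 1.
Solving with deg f ≤ 1: f(k) = k/6.
R(k) = B(k−1)·f(k)/C(k) = k*(k + 7)/6; s_k = R·t_k = 5*k/(6*(k + 6)).
Check: Δs_k = 5/(k**2 + 13*k + 42). ✓
s_(n+1) = 5*(n + 1)/(6*(n + 7)) and s_(2) = 5/24, so S(n) = 5*(n - 1)/(8*(n + 7)).

S(n) = \frac{5 \left(n - 1\right)}{8 \left(n + 7\right)}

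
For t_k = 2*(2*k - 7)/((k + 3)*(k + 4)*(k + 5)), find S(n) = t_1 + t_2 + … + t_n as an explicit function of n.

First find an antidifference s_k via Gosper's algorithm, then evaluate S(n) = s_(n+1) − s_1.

Compute t_(k+1)/t_k: get (k + 3)*(2*k - 5)/((k + 6)*(2*k - 7)).
Gosper form: A/B · C(k+1)/C(k) with A=k + 3, B=k + 6, C=k - 7/2.
f must satisfy (k + 3)·f(k+1) − (k + 5)·f(k) = k - 7/2.
d = 2 from the (1,1,1) case.
Solving with deg f ≤ 2: f(k) = -k*(k + 55)/48.
So s_k = (B(k−1)f/C)·t_k = (-k*(k + 5)*(k + 55)/(24*(2*k - 7)))·t_k = k*(-k - 55)/(12*(k + 3)*(k + 4)).
s_(k+1) − s_k = 2*(2*k - 7)/(k**3 + 12*k**2 + 47*k + 60) = t_k.
Telescope: S(n) = s_(n+1) − s_(1) = (-n**2 - 57*n - 56)/(12*(n**2 + 9*n + 20)) − (-7/30) = n*(3*n - 53)/(20*(n**2 + 9*n + 20)).

S(n) = n*(3*n - 53)/(20*(n**2 + 9*n + 20))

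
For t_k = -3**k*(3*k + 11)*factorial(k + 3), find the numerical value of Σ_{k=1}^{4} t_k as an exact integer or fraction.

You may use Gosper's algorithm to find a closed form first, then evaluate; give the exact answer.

Σ = -9797688

r(k) = 3*(k + 4)*(3*k + 14)/(3*k + 11) after simplifying.
Factor: A=3*k + 12; B=1; C=k + 11/3.
Solve (3*k + 12)·f(k+1) − (1)·f(k) = k + 11/3.
d = 0 from the (1,0,1) case.
Solve for f: f(k) = 1/3 (degree 0 ≤ 0).
Get s_k = R·t_k = -3**k*factorial(k + 3) with R(k) = B(k−1)f(k)/C(k) = 1/(3*k + 11).
s_(k+1) − s_k = -3**k*(3*k + 11)*factorial(k + 3) = t_k.
Evaluate s at k=5 and k=1: -9797760 and -72; difference -9797688.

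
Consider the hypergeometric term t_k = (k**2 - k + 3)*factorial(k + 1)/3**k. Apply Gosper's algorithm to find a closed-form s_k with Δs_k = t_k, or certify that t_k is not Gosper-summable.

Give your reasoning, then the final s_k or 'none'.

Compute t_(k+1)/t_k: get (k + 2)*(-k + (k + 1)**2 + 2)/(3*(k**2 - k + 3)).
Take A(k)=k/3 + 2/3, B(k)=1, C(k)=k**2 - k + 3.
Need (k/3 + 2/3)·f(k+1) − (1)·f(k) = k**2 - k + 3.
Bound: deg f ≤ 1.
Coefficient equations give f(k) = 3*(k - 1).
Get s_k = R·t_k = 3**(1 - k)*(k - 1)*factorial(k + 1) with R(k) = B(k−1)f(k)/C(k) = 3*(k - 1)/(k**2 - k + 3).
Verify: (k**2 - k + 3)*factorial(k + 1)/3**k matches t_k.

s_k = 3**(1 - k)*(k - 1)*factorial(k + 1)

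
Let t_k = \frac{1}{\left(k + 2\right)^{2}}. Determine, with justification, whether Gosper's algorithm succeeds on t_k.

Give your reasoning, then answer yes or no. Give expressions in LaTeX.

Compute t_(k+1)/t_k: get (k + 2)**2/(k + 3)**2.
Factor: A=k**2 + 4*k + 4; B=k**2 + 6*k + 9; C=1.
Need (k**2 + 4*k + 4)·f(k+1) − (k**2 + 4*k + 4)·f(k) = 1.
deg f ≤ 0 (via 2,2,0).
f = c0 ⇒ A·f(k+1) − B(k−1)·f(k) − C = -1. The system {-1 = 0} is inconsistent; no antidifference.

No; the coefficient equations for f are inconsistent.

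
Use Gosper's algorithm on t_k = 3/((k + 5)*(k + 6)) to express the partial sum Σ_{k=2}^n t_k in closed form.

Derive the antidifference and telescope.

S(n) = 3*(n - 1)/(7*(n + 6))

Ratio r(k) = (k + 5)/(k + 7).
Normal form (A,B,C) = (k + 5, k + 7, 1).
Solve (k + 5)·f(k+1) − (k + 6)·f(k) = 1.
Bound: deg f ≤ 1.
Solve for f: f(k) = k/5 (degree 1 ≤ 1).
So s_k = (B(k−1)f/C)·t_k = (k*(k + 6)/5)·t_k = 3*k/(5*(k + 5)).
Verify: 3/(k**2 + 11*k + 30) matches t_k.
Evaluate: s_(n+1) = 3*(n + 1)/(5*(n + 6)); subtract s_(2) = 6/35 ⇒ S(n) = 3*(n - 1)/(7*(n + 6)).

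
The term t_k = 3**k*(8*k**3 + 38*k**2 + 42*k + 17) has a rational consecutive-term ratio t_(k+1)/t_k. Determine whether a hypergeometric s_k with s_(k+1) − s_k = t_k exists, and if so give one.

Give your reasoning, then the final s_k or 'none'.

Compute t_(k+1)/t_k: get 3*(8*k**3 + 62*k**2 + 142*k + 105)/(8*k**3 + 38*k**2 + 42*k + 17).
Normal form (A,B,C) = (3, 1, k**3 + 19*k**2/4 + 21*k/4 + 17/8).
Set up (3)·f(k+1) − (1)·f(k) − (k**3 + 19*k**2/4 + 21*k/4 + 17/8) = 0.
deg f ≤ 3 (via 0,0,3).
Solving with deg f ≤ 3: f(k) = (4*k**3 + k**2 + 1)/8.
Then R = B(k−1)f/C = (4*k**3 + k**2 + 1)/(8*k**3 + 38*k**2 + 42*k + 17), so s_k = R(k)·t_k = 3**k*(4*k**3 + k**2 + 1).
s_(k+1) − s_k = 3**k*(8*k**3 + 38*k**2 + 42*k + 17) = t_k.

s_k = 3**k*(4*k**3 + k**2 + 1)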